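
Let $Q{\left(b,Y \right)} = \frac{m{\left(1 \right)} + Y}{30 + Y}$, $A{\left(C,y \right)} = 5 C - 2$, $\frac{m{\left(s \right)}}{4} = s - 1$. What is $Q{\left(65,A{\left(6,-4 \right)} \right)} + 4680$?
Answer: $\frac{135734}{29} \approx 4680.5$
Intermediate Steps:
$m{\left(s \right)} = -4 + 4 s$ ($m{\left(s \right)} = 4 \left(s - 1\right) = 4 \left(-1 + s\right) = -4 + 4 s$)
$A{\left(C,y \right)} = -2 + 5 C$
$Q{\left(b,Y \right)} = \frac{Y}{30 + Y}$ ($Q{\left(b,Y \right)} = \frac{\left(-4 + 4 \cdot 1\right) + Y}{30 + Y} = \frac{\left(-4 + 4\right) + Y}{30 + Y} = \frac{0 + Y}{30 + Y} = \frac{Y}{30 + Y}$)
$Q{\left(65,A{\left(6,-4 \right)} \right)} + 4680 = \frac{-2 + 5 \cdot 6}{30 + \left(-2 + 5 \cdot 6\right)} + 4680 = \frac{-2 + 30}{30 + \left(-2 + 30\right)} + 4680 = \frac{28}{30 + 28} + 4680 = \frac{28}{58} + 4680 = 28 \cdot \frac{1}{58} + 4680 = \frac{14}{29} + 4680 = \frac{135734}{29}$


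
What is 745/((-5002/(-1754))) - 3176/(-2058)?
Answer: 676284173/2573529 ≈ 262.78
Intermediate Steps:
745/((-5002/(-1754))) - 3176/(-2058) = 745/((-5002*(-1/1754))) - 3176*(-1/2058) = 745/(2501/877) + 1588/1029 = 745*(877/2501) + 1588/1029 = 653365/2501 + 1588/1029 = 676284173/2573529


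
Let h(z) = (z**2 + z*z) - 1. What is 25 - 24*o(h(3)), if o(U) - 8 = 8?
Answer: -359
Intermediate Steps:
h(z) = -1 + 2*z**2 (h(z) = (z**2 + z**2) - 1 = 2*z**2 - 1 = -1 + 2*z**2)
o(U) = 16 (o(U) = 8 + 8 = 16)
25 - 24*o(h(3)) = 25 - 24*16 = 25 - 384 = -359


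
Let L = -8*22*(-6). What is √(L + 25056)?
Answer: 16*√102 ≈ 161.59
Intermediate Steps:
L = 1056 (L = -176*(-6) = 1056)
√(L + 25056) = √(1056 + 25056) = √26112 = 16*√102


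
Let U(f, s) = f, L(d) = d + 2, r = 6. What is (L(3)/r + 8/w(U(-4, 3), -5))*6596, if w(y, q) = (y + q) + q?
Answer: 36278/21 ≈ 1727.5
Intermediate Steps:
L(d) = 2 + d
w(y, q) = y + 2*q (w(y, q) = (q + y) + q = y + 2*q)
(L(3)/r + 8/w(U(-4, 3), -5))*6596 = ((2 + 3)/6 + 8/(-4 + 2*(-5)))*6596 = (5*(⅙) + 8/(-4 - 10))*6596 = (⅚ + 8/(-14))*6596 = (⅚ + 8*(-1/14))*6596 = (⅚ - 4/7)*6596 = (11/42)*6596 = 36278/21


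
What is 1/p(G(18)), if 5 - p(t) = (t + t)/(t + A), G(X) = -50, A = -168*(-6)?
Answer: 479/2445 ≈ 0.19591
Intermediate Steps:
A = 1008
p(t) = 5 - 2*t/(1008 + t) (p(t) = 5 - (t + t)/(t + 1008) = 5 - 2*t/(1008 + t))
1/p(G(18)) = 1/(3*(1680 - 50)/(1008 - 50)) = 1/(3*1630/958) = 1/(3*(1/958)*1630) = 1/(2445/479) = 479/2445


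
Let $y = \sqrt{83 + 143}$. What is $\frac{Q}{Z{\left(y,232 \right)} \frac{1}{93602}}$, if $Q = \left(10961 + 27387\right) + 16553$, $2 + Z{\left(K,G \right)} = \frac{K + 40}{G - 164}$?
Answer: $- \frac{541070479488}{145} - \frac{5636150828 \sqrt{226}}{145} \approx -4.3159 \cdot 10^{9}$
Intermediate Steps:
$y = \sqrt{226} \approx 15.033$
$Z{\left(K,G \right)} = -2 + \frac{40 + K}{-164 + G}$ ($Z{\left(K,G \right)} = -2 + \frac{K + 40}{G - 164} = -2 + \frac{40 + K}{-164 + G}$)
$Q = 54901$ ($Q = 38348 + 16553 = 54901$)
$\frac{Q}{Z{\left(y,232 \right)} \frac{1}{93602}} = \frac{54901}{\frac{368 + \sqrt{226} - 464}{-164 + 232} \cdot \frac{1}{93602}} = \frac{54901}{\frac{368 + \sqrt{226} - 464}{68} \cdot \frac{1}{93602}} = \frac{54901}{\frac{-96 + \sqrt{226}}{68} \cdot \frac{1}{93602}} = \frac{54901}{\left(- \frac{24}{17} + \frac{\sqrt{226}}{68}\right) \frac{1}{93602}} = \frac{54901}{- \frac{12}{795617} + \frac{\sqrt{226}}{6364936}}$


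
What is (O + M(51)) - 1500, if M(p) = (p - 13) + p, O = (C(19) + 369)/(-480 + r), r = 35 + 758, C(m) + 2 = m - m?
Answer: -441276/313 ≈ -1409.8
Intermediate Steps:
C(m) = -2 (C(m) = -2 + (m - m) = -2 + 0 = -2)
r = 793
O = 367/313 (O = (-2 + 369)/(-480 + 793) = 367/313 ≈ 1.1725)
M(p) = -13 + 2*p (M(p) = (-13 + p) + p = -13 + 2*p)
(O + M(51)) - 1500 = (367/313 + (-13 + 2*51)) - 1500 = (367/313 + (-13 + 102)) - 1500 = (367/313 + 89) - 1500 = 28224/313 - 1500 = -441276/313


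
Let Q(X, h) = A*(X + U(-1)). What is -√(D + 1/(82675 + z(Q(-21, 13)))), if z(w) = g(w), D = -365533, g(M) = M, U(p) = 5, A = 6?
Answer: -3*I*√276963998345986/82579 ≈ -604.59*I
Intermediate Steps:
Q(X, h) = 30 + 6*X (Q(X, h) = 6*(X + 5) = 6*(5 + X) = 30 + 6*X)
z(w) = w
-√(D + 1/(82675 + z(Q(-21, 13)))) = -√(-365533 + 1/(82675 + (30 + 6*(-21)))) = -√(-365533 + 1/(82675 + (30 - 126))) = -√(-365533 + 1/(82675 - 96)) = -√(-365533 + 1/82579) = -√(-30185349606/82579) = -3*I*√276963998345986/82579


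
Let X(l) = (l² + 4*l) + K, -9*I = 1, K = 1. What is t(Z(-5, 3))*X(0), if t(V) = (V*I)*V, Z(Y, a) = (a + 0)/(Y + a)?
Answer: -¼ ≈ -0.25000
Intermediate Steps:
I = -⅑ (I = -⅑*1 = -⅑ ≈ -0.11111)
X(l) = 1 + l² + 4*l (X(l) = (l² + 4*l) + 1 = 1 + l² + 4*l)
Z(Y, a) = a/(Y + a)
t(V) = -V²/9 (t(V) = (V*(-⅑))*V = (-V/9)*V = -V²/9)
t(Z(-5, 3))*X(0) = (-9/(-5 + 3)²/9)*(1 + 0² + 4*0) = (-(3/(-2))²/9)*(1 + 0 + 0) = -(3*(-½))²/9*1 = -(-3/2)²/9*1 = -⅑*9/4*1 = -¼*1 = -¼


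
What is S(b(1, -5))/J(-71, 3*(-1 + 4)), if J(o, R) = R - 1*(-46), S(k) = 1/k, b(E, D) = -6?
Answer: -1/330 ≈ -0.0030303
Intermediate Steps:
J(o, R) = 46 + R (J(o, R) = R + 46 = 46 + R)
S(b(1, -5))/J(-71, 3*(-1 + 4)) = 1/((-6)*(46 + 3*(-1 + 4))) = -1/(6*(46 + 3*3)) = -1/(6*(46 + 9)) = -1/6/55 = -1/6*1/55 = -1/330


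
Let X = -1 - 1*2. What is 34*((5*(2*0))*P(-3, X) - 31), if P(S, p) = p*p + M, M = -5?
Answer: -1054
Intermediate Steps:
X = -3 (X = -1 - 2 = -3)
P(S, p) = -5 + p**2 (P(S, p) = p*p - 5 = p**2 - 5 = -5 + p**2)
34*((5*(2*0))*P(-3, X) - 31) = 34*((5*(2*0))*(-5 + (-3)**2) - 31) = 34*((5*0)*(-5 + 9) - 31) = 34*(0*4 - 31) = 34*(0 - 31) = 34*(-31) = -1054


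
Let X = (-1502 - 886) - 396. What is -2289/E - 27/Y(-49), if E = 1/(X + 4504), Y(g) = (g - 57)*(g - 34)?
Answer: -34638429867/8798 ≈ -3.9371e+6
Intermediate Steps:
X = -2784 (X = -2388 - 396 = -2784)
Y(g) = (-57 + g)*(-34 + g)
E = 1/1720 (E = 1/(-2784 + 4504) = 1/1720 ≈ 0.00058139)
-2289/E - 27/Y(-49) = -2289/1/1720 - 27/(1938 + (-49)**2 - 91*(-49)) = -2289*1720 - 27/(1938 + 2401 + 4459) = -3937080 - 27/8798 = -34638429867/8798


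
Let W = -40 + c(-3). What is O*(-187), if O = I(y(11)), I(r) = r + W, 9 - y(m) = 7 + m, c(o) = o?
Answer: 9724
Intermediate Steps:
W = -43 (W = -40 - 3 = -43)
y(m) = 2 - m (y(m) = 9 - (7 + m) = 9 + (-7 - m) = 2 - m)
I(r) = -43 + r (I(r) = r - 43 = -43 + r)
O = -52 (O = -43 + (2 - 1*11) = -43 + (2 - 11) = -43 - 9 = -52)
O*(-187) = -52*(-187) = 9724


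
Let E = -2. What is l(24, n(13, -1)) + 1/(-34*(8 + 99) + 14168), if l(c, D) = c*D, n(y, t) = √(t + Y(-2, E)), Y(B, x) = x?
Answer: 1/10530 + 24*I*√3 ≈ 9.4967e-5 + 41.569*I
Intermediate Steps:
n(y, t) = √(-2 + t) (n(y, t) = √(t - 2) = √(-2 + t))
l(c, D) = D*c
l(24, n(13, -1)) + 1/(-34*(8 + 99) + 14168) = √(-2 - 1)*24 + 1/(-34*(8 + 99) + 14168) = √(-3)*24 + 1/(-34*107 + 14168) = (I*√3)*24 + 1/(-3638 + 14168) = 24*I*√3 + 1/10530 = 1/10530 + 24*I*√3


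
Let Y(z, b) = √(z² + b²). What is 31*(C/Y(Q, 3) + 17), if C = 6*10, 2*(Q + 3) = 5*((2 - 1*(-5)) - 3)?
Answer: 527 + 930*√58/29 ≈ 771.23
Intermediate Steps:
Q = 7 (Q = -3 + (5*((2 - 1*(-5)) - 3))/2 = -3 + (5*((2 + 5) - 3))/2 = -3 + (5*(7 - 3))/2 = -3 + (5*4)/2 = -3 + (½)*20 = -3 + 10 = 7)
C = 60
Y(z, b) = √(b² + z²)
31*(C/Y(Q, 3) + 17) = 31*(60/(√(3² + 7²)) + 17) = 31*(60/(√(9 + 49)) + 17) = 31*(60/(√58) + 17) = 31*(60*(√58/58) + 17) = 31*(30*√58/29 + 17) = 31*(17 + 30*√58/29) = 527 + 930*√58/29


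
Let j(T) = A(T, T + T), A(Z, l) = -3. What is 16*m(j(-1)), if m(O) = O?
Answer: -48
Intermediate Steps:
j(T) = -3
16*m(j(-1)) = 16*(-3) = -48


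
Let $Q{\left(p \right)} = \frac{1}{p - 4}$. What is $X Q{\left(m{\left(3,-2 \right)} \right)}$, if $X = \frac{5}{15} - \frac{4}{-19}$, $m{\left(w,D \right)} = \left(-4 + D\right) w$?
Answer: $- \frac{31}{1254} \approx -0.024721$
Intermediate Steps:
$m{\left(w,D \right)} = w \left(-4 + D\right)$
$X = \frac{31}{57}$ ($X = 5 \cdot \frac{1}{15} - - \frac{4}{19} = \frac{1}{3} + \frac{4}{19} = \frac{31}{57} \approx 0.54386$)
$Q{\left(p \right)} = \frac{1}{-4 + p}$
$X Q{\left(m{\left(3,-2 \right)} \right)} = \frac{31}{57 \left(-4 + 3 \left(-4 - 2\right)\right)} = \frac{31}{57 \left(-4 + 3 \left(-6\right)\right)} = \frac{31}{57 \left(-4 - 18\right)} = \frac{31}{57 \left(-22\right)} = \frac{31}{57} \left(- \frac{1}{22}\right) = - \frac{31}{1254}$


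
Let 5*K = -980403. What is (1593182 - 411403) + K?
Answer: 4928492/5 ≈ 9.8570e+5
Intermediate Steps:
K = -980403/5 (K = (⅕)*(-980403) = -980403/5 ≈ -1.9608e+5)
(1593182 - 411403) + K = (1593182 - 411403) - 980403/5 = 1181779 - 980403/5 = 4928492/5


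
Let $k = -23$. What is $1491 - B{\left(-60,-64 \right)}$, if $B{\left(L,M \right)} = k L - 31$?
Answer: $142$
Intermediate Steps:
$B{\left(L,M \right)} = -31 - 23 L$ ($B{\left(L,M \right)} = - 23 L - 31 = -31 - 23 L$)
$1491 - B{\left(-60,-64 \right)} = 1491 - \left(-31 - -1380\right) = 1491 - \left(-31 + 1380\right) = 1491 - 1349 = 142$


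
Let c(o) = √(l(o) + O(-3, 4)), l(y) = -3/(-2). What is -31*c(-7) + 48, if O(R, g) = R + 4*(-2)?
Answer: 48 - 31*I*√38/2 ≈ 48.0 - 95.548*I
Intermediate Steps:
l(y) = 3/2 (l(y) = -3*(-½) = 3/2)
O(R, g) = -8 + R (O(R, g) = R - 8 = -8 + R)
c(o) = I*√38/2 (c(o) = √(3/2 + (-8 - 3)) = √(3/2 - 11) = √(-19/2) = I*√38/2)
-31*c(-7) + 48 = -31*I*√38/2 + 48 = 48 - 31*I*√38/2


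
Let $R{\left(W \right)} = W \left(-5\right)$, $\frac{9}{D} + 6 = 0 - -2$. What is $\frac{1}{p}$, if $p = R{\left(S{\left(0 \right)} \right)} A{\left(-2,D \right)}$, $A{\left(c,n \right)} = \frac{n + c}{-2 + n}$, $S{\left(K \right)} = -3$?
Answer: $\frac{1}{15} \approx 0.066667$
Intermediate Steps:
$D = - \frac{9}{4}$ ($D = \frac{9}{-6 + \left(0 - -2\right)} = \frac{9}{-6 + \left(0 + 2\right)} = \frac{9}{-6 + 2} = \frac{9}{-4} = 9 \left(- \frac{1}{4}\right) = - \frac{9}{4} \approx -2.25$)
$A{\left(c,n \right)} = \frac{c + n}{-2 + n}$
$R{\left(W \right)} = - 5 W$
$p = 15$ ($p = \left(-5\right) \left(-3\right) \frac{-2 - \frac{9}{4}}{-2 - \frac{9}{4}} = 15 \frac{1}{- \frac{17}{4}} \left(- \frac{17}{4}\right) = 15 \left(\left(- \frac{4}{17}\right) \left(- \frac{17}{4}\right)\right) = 15 \cdot 1 = 15$)
$\frac{1}{p} = \frac{1}{15}$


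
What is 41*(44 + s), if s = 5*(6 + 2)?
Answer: 3444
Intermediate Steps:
s = 40 (s = 5*8 = 40)
41*(44 + s) = 41*(44 + 40) = 41*84 = 3444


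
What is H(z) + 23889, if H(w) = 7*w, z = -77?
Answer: 23350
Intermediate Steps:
H(z) + 23889 = 7*(-77) + 23889 = -539 + 23889 = 23350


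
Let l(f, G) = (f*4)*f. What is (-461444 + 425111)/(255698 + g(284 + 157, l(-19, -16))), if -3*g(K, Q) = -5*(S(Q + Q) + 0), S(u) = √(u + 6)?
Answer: -41806239453/294216566243 + 544995*√2894/588433132486 ≈ -0.14204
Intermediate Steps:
S(u) = √(6 + u)
l(f, G) = 4*f² (l(f, G) = (4*f)*f = 4*f²)
g(K, Q) = 5*√(6 + 2*Q)/3 (g(K, Q) = -(-5)*(√(6 + (Q + Q)) + 0)/3 = -(-5)*(√(6 + 2*Q) + 0)/3 = -(-5)*√(6 + 2*Q)/3 = 5*√(6 + 2*Q)/3)
(-461444 + 425111)/(255698 + g(284 + 157, l(-19, -16))) = (-461444 + 425111)/(255698 + 5*√(6 + 2*(4*(-19)²))/3) = -36333/(255698 + 5*√(6 + 2*(4*361))/3) = -36333/(255698 + 5*√(6 + 2*1444)/3) = -36333/(255698 + 5*√(6 + 2888)/3) = -36333/(255698 + 5*√2894/3)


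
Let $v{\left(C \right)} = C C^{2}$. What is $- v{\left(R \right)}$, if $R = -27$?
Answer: $19683$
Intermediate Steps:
$v{\left(C \right)} = C^{3}$
$- v{\left(R \right)} = - \left(-27\right)^{3} = \left(-1\right) \left(-19683\right) = 19683$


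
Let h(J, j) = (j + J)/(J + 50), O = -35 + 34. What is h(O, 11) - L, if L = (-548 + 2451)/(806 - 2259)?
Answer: 107777/71197 ≈ 1.5138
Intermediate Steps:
O = -1
h(J, j) = (J + j)/(50 + J)
L = -1903/1453 (L = 1903/(-1453) = 1903*(-1/1453) = -1903/1453 ≈ -1.3097)
h(O, 11) - L = (-1 + 11)/(50 - 1) - 1*(-1903/1453) = 10/49 + 1903/1453 = 107777/71197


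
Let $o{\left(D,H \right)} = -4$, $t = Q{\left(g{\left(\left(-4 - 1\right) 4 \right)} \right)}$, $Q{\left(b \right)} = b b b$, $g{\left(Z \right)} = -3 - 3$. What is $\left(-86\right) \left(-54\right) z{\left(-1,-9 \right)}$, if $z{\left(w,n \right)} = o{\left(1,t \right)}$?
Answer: $-18576$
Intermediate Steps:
$g{\left(Z \right)} = -6$
$Q{\left(b \right)} = b^{3}$ ($Q{\left(b \right)} = b^{2} b = b^{3}$)
$t = -216$ ($t = \left(-6\right)^{3} = -216$)
$z{\left(w,n \right)} = -4$
$\left(-86\right) \left(-54\right) z{\left(-1,-9 \right)} = \left(-86\right) \left(-54\right) \left(-4\right) = 4644 \left(-4\right) = -18576$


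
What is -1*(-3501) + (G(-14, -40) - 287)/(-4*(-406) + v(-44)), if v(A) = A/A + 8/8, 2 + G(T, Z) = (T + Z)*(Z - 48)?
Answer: 5697089/1626 ≈ 3503.7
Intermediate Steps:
G(T, Z) = -2 + (-48 + Z)*(T + Z) (G(T, Z) = -2 + (T + Z)*(Z - 48) = -2 + (T + Z)*(-48 + Z) = -2 + (-48 + Z)*(T + Z))
v(A) = 2 (v(A) = 1 + 8*(⅛) = 1 + 1 = 2)
-1*(-3501) + (G(-14, -40) - 287)/(-4*(-406) + v(-44)) = -1*(-3501) + ((-2 + (-40)² - 48*(-14) - 48*(-40) - 14*(-40)) - 287)/(-4*(-406) + 2) = 3501 + ((-2 + 1600 + 672 + 1920 + 560) - 287)/(1624 + 2) = 3501 + (4750 - 287)/1626 = 3501 + 4463*(1/1626) = 3501 + 4463/1626 = 5697089/1626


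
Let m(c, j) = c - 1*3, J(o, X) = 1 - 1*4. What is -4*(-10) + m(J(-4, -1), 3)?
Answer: 34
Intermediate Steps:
J(o, X) = -3 (J(o, X) = 1 - 4 = -3)
m(c, j) = -3 + c (m(c, j) = c - 3 = -3 + c)
-4*(-10) + m(J(-4, -1), 3) = -4*(-10) + (-3 - 3) = 40 - 6 = 34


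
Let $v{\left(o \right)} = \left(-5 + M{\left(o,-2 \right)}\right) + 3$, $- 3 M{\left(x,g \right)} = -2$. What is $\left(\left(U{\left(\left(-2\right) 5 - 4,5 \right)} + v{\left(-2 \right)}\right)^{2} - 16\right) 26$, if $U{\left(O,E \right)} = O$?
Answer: $\frac{51272}{9} \approx 5696.9$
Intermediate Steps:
$M{\left(x,g \right)} = \frac{2}{3}$ ($M{\left(x,g \right)} = \left(- \frac{1}{3}\right) \left(-2\right) = \frac{2}{3}$)
$v{\left(o \right)} = - \frac{4}{3}$ ($v{\left(o \right)} = \left(-5 + \frac{2}{3}\right) + 3 = - \frac{13}{3} + 3 = - \frac{4}{3}$)
$\left(\left(U{\left(\left(-2\right) 5 - 4,5 \right)} + v{\left(-2 \right)}\right)^{2} - 16\right) 26 = \left(\left(\left(\left(-2\right) 5 - 4\right) - \frac{4}{3}\right)^{2} - 16\right) 26 = \left(\left(\left(-10 - 4\right) - \frac{4}{3}\right)^{2} - 16\right) 26 = \left(\left(-14 - \frac{4}{3}\right)^{2} - 16\right) 26 = \left(\left(- \frac{46}{3}\right)^{2} - 16\right) 26 = \left(\frac{2116}{9} - 16\right) 26 = \frac{1972}{9} \cdot 26 = \frac{51272}{9}$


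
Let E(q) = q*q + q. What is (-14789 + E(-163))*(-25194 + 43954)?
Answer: 217934920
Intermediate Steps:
E(q) = q + q² (E(q) = q² + q = q + q²)
(-14789 + E(-163))*(-25194 + 43954) = (-14789 - 163*(1 - 163))*(-25194 + 43954) = (-14789 - 163*(-162))*18760 = (-14789 + 26406)*18760 = 11617*18760 = 217934920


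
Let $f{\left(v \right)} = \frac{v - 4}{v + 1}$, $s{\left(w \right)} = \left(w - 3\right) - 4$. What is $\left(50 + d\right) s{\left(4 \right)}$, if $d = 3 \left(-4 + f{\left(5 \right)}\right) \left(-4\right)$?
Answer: $-288$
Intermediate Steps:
$s{\left(w \right)} = -7 + w$ ($s{\left(w \right)} = \left(-3 + w\right) - 4 = -7 + w$)
$f{\left(v \right)} = \frac{-4 + v}{1 + v}$
$d = 46$ ($d = 3 \left(-4 + \frac{-4 + 5}{1 + 5}\right) \left(-4\right) = 3 \left(-4 + \frac{1}{6} \cdot 1\right) \left(-4\right) = 3 \left(-4 + \frac{1}{6}\right) \left(-4\right) = 3 \left(- \frac{23}{6}\right) \left(-4\right) = \left(- \frac{23}{2}\right) \left(-4\right) = 46$)
$\left(50 + d\right) s{\left(4 \right)} = \left(50 + 46\right) \left(-7 + 4\right) = 96 \left(-3\right) = -288$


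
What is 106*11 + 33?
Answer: 1199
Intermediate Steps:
106*11 + 33 = 1166 + 33 = 1199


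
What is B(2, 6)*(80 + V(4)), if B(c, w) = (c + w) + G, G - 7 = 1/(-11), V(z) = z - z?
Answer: 13120/11 ≈ 1192.7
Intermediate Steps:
V(z) = 0
G = 76/11 (G = 7 + 1/(-11) = 7 - 1/11 = 76/11 ≈ 6.9091)
B(c, w) = 76/11 + c + w (B(c, w) = (c + w) + 76/11 = 76/11 + c + w)
B(2, 6)*(80 + V(4)) = (76/11 + 2 + 6)*(80 + 0) = (164/11)*80 = 13120/11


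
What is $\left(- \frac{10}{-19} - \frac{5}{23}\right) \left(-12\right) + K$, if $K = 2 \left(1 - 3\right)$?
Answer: $- \frac{3368}{437} \approx -7.7071$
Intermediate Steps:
$K = -4$ ($K = 2 \left(-2\right) = -4$)
$\left(- \frac{10}{-19} - \frac{5}{23}\right) \left(-12\right) + K = \left(- \frac{10}{-19} - \frac{5}{23}\right) \left(-12\right) - 4 = \left(\left(-10\right) \left(- \frac{1}{19}\right) - \frac{5}{23}\right) \left(-12\right) - 4 = \left(\frac{10}{19} - \frac{5}{23}\right) \left(-12\right) - 4 = \frac{135}{437} \left(-12\right) - 4 = - \frac{1620}{437} - 4 = - \frac{3368}{437}$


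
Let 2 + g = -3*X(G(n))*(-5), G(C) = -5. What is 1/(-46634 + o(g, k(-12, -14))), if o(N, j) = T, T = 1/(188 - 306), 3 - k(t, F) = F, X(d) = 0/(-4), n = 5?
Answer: -118/5502813 ≈ -2.1444e-5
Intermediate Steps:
X(d) = 0 (X(d) = 0*(-1/4) = 0)
k(t, F) = 3 - F
T = -1/118 (T = 1/(-118) = -1/118 ≈ -0.0084746)
g = -2 (g = -2 - 3*0*(-5) = -2 + 0*(-5) = -2 + 0 = -2)
o(N, j) = -1/118
1/(-46634 + o(g, k(-12, -14))) = 1/(-46634 - 1/118) = 1/(-5502813/118) = -118/5502813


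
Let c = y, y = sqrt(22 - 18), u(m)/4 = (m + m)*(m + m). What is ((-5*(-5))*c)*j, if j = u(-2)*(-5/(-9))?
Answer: 16000/9 ≈ 1777.8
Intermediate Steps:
u(m) = 16*m**2 (u(m) = 4*((m + m)*(m + m)) = 4*((2*m)*(2*m)) = 4*(4*m**2) = 16*m**2)
j = 320/9 (j = (16*(-2)**2)*(-5/(-9)) = (16*4)*(-5*(-1/9)) = 64*(5/9) = 320/9 ≈ 35.556)
y = 2 (y = sqrt(4) = 2)
c = 2
((-5*(-5))*c)*j = (-5*(-5)*2)*(320/9) = (25*2)*(320/9) = 50*(320/9) = 16000/9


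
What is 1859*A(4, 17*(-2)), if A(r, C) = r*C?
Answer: -252824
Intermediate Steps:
A(r, C) = C*r
1859*A(4, 17*(-2)) = 1859*((17*(-2))*4) = 1859*(-34*4) = 1859*(-136) = -252824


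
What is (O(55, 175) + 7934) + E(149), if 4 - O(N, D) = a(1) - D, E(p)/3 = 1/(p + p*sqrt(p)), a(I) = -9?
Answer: 179106341/22052 + 3*sqrt(149)/22052 ≈ 8122.0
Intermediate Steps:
E(p) = 3/(p + p**(3/2)) (E(p) = 3/(p + p*sqrt(p)) = 3/(p + p**(3/2)))
O(N, D) = 13 + D (O(N, D) = 4 - (-9 - D) = 4 + (9 + D) = 13 + D)
(O(55, 175) + 7934) + E(149) = ((13 + 175) + 7934) + 3/(149 + 149**(3/2)) = (188 + 7934) + 3/(149 + 149*sqrt(149)) = 8122 + 3/(149 + 149*sqrt(149))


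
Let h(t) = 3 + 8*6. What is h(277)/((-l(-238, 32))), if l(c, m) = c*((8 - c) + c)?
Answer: 3/112 ≈ 0.026786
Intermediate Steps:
l(c, m) = 8*c (l(c, m) = c*8 = 8*c)
h(t) = 51 (h(t) = 3 + 48 = 51)
h(277)/((-l(-238, 32))) = 51/((-8*(-238))) = 51/((-1*(-1904))) = 51/1904 = 51*(1/1904) = 3/112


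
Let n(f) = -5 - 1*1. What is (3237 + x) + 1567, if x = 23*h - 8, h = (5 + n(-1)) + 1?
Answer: 4796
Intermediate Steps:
n(f) = -6 (n(f) = -5 - 1 = -6)
h = 0 (h = (5 - 6) + 1 = -1 + 1 = 0)
x = -8 (x = 23*0 - 8 = 0 - 8 = -8)
(3237 + x) + 1567 = (3237 - 8) + 1567 = 3229 + 1567 = 4796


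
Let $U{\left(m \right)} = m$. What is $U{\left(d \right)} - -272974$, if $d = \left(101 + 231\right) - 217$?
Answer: $273089$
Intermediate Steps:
$d = 115$ ($d = 332 - 217 = 115$)
$U{\left(d \right)} - -272974 = 115 - -272974 = 115 + 272974 = 273089$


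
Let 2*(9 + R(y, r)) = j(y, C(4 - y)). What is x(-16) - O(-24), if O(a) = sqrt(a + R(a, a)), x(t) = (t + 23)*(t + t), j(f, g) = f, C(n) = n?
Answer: -224 - 3*I*sqrt(5) ≈ -224.0 - 6.7082*I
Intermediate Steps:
R(y, r) = -9 + y/2
x(t) = 2*t*(23 + t) (x(t) = (23 + t)*(2*t) = 2*t*(23 + t))
O(a) = sqrt(-9 + 3*a/2) (O(a) = sqrt(a + (-9 + a/2)) = sqrt(-9 + 3*a/2))
x(-16) - O(-24) = 2*(-16)*(23 - 16) - sqrt(-36 + 6*(-24))/2 = 2*(-16)*7 - sqrt(-36 - 144)/2 = -224 - sqrt(-180)/2 = -224 - 6*I*sqrt(5)/2 = -224 - 3*I*sqrt(5)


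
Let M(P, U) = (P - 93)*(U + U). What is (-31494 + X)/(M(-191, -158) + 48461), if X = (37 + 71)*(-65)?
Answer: -294/1055 ≈ -0.27867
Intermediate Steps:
X = -7020 (X = 108*(-65) = -7020)
M(P, U) = 2*U*(-93 + P) (M(P, U) = (-93 + P)*(2*U) = 2*U*(-93 + P))
(-31494 + X)/(M(-191, -158) + 48461) = (-31494 - 7020)/(2*(-158)*(-93 - 191) + 48461) = -38514/(2*(-158)*(-284) + 48461) = -38514/(89744 + 48461) = -38514/138205 = -38514*1/138205 = -294/1055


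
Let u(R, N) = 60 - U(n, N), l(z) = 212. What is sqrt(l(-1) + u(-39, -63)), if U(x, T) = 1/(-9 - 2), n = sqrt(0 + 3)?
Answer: sqrt(32923)/11 ≈ 16.495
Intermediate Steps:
n = sqrt(3) ≈ 1.7320
U(x, T) = -1/11 (U(x, T) = 1/(-11) = -1/11)
u(R, N) = 661/11 (u(R, N) = 60 - 1*(-1/11) = 60 + 1/11 = 661/11)
sqrt(l(-1) + u(-39, -63)) = sqrt(212 + 661/11) = sqrt(2993/11) = sqrt(32923)/11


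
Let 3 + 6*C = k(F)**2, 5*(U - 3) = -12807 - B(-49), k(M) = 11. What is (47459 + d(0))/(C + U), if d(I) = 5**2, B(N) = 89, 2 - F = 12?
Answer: -178065/9587 ≈ -18.574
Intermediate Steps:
F = -10 (F = 2 - 1*12 = 2 - 12 = -10)
d(I) = 25
U = -12881/5 (U = 3 + (-12807 - 1*89)/5 = 3 + (-12807 - 89)/5 = 3 + (1/5)*(-12896) = 3 - 12896/5 = -12881/5 ≈ -2576.2)
C = 59/3 (C = -1/2 + (1/6)*11**2 = -1/2 + (1/6)*121 = -1/2 + 121/6 = 59/3 ≈ 19.667)
(47459 + d(0))/(C + U) = (47459 + 25)/(59/3 - 12881/5) = 47484/(-38348/15) = 47484*(-15/38348) = -178065/9587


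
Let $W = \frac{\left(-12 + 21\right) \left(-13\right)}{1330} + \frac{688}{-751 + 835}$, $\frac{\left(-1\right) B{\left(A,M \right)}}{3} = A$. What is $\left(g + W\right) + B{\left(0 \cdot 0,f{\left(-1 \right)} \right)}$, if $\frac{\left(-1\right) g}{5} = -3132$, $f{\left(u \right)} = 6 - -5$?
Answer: $\frac{62515729}{3990} \approx 15668.0$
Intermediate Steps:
$f{\left(u \right)} = 11$ ($f{\left(u \right)} = 6 + 5 = 11$)
$g = 15660$ ($g = \left(-5\right) \left(-3132\right) = 15660$)
$B{\left(A,M \right)} = - 3 A$
$W = \frac{32329}{3990}$ ($W = 9 \left(-13\right) \frac{1}{1330} + \frac{688}{84} = \left(-117\right) \frac{1}{1330} + 688 \cdot \frac{1}{84} = - \frac{117}{1330} + \frac{172}{21} = \frac{32329}{3990} \approx 8.1025$)
$\left(g + W\right) + B{\left(0 \cdot 0,f{\left(-1 \right)} \right)} = \left(15660 + \frac{32329}{3990}\right) - 3 \cdot 0 \cdot 0 = \frac{62515729}{3990} - 0 = \frac{62515729}{3990} + 0 = \frac{62515729}{3990}$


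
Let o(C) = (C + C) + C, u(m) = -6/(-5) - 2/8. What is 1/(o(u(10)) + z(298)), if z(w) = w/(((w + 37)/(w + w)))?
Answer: 1340/714251 ≈ 0.0018761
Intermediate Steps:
u(m) = 19/20 (u(m) = -6*(-⅕) - 2*⅛ = 6/5 - ¼ = 19/20)
z(w) = 2*w²/(37 + w) (z(w) = w/(((37 + w)/((2*w)))) = w/(((37 + w)*(1/(2*w)))) = w/(((37 + w)/(2*w))) = w*(2*w/(37 + w)) = 2*w²/(37 + w))
o(C) = 3*C (o(C) = 2*C + C = 3*C)
1/(o(u(10)) + z(298)) = 1/(3*(19/20) + 2*298²/(37 + 298)) = 1/(57/20 + 2*88804/335) = 1/(57/20 + 2*88804*(1/335)) = 1/(57/20 + 177608/335) = 1/(714251/1340) = 1340/714251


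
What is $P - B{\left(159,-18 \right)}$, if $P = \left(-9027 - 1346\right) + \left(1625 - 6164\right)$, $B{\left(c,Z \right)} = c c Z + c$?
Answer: $439987$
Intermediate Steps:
$B{\left(c,Z \right)} = c + Z c^{2}$ ($B{\left(c,Z \right)} = c^{2} Z + c = Z c^{2} + c = c + Z c^{2}$)
$P = -14912$ ($P = -10373 - 4539 = -14912$)
$P - B{\left(159,-18 \right)} = -14912 - 159 \left(1 - 2862\right) = -14912 - 159 \left(-2861\right) = -14912 - -454899 = -14912 + 454899 = 439987$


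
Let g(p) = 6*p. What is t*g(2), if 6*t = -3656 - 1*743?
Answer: -8798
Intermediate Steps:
t = -4399/6 (t = (-3656 - 1*743)/6 = (-3656 - 743)/6 = (⅙)*(-4399) = -4399/6 ≈ -733.17)
t*g(2) = -4399*2 = -4399/6*12 = -8798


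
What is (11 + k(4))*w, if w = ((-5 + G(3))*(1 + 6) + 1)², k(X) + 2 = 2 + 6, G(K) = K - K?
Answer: 19652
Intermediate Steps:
G(K) = 0
k(X) = 6 (k(X) = -2 + (2 + 6) = -2 + 8 = 6)
w = 1156 (w = ((-5 + 0)*(1 + 6) + 1)² = (-5*7 + 1)² = (-35 + 1)² = (-34)² = 1156)
(11 + k(4))*w = (11 + 6)*1156 = 17*1156 = 19652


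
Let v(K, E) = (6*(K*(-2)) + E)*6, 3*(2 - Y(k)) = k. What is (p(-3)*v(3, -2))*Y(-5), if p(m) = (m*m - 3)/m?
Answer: 1672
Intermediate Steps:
Y(k) = 2 - k/3
v(K, E) = -72*K + 6*E (v(K, E) = (6*(-2*K) + E)*6 = (-12*K + E)*6 = (E - 12*K)*6 = -72*K + 6*E)
p(m) = (-3 + m²)/m (p(m) = (m² - 3)/m = (-3 + m²)/m)
(p(-3)*v(3, -2))*Y(-5) = ((-3 - 3/(-3))*(-72*3 + 6*(-2)))*(2 - ⅓*(-5)) = ((-3 - 3*(-⅓))*(-216 - 12))*(2 + 5/3) = ((-3 + 1)*(-228))*(11/3) = -2*(-228)*(11/3) = 456*(11/3) = 1672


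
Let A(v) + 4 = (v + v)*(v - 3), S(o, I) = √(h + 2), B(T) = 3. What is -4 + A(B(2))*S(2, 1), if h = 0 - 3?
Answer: -4 - 4*I ≈ -4.0 - 4.0*I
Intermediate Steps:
h = -3
S(o, I) = I (S(o, I) = √(-3 + 2) = √(-1) = I)
A(v) = -4 + 2*v*(-3 + v) (A(v) = -4 + (v + v)*(v - 3) = -4 + (2*v)*(-3 + v) = -4 + 2*v*(-3 + v))
-4 + A(B(2))*S(2, 1) = -4 + (-4 - 6*3 + 2*3²)*I = -4 + (-4 - 18 + 2*9)*I = -4 + (-4 - 18 + 18)*I = -4 - 4*I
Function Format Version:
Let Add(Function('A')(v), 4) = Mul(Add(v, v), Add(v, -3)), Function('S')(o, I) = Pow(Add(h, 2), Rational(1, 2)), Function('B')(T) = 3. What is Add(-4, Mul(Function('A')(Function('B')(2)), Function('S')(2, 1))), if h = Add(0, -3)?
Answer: Add(-4, Mul(-4, I)) ≈ Add(-4.0000, Mul(-4.0000, I))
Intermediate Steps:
h = -3
Function('S')(o, I) = I (Function('S')(o, I) = Pow(Add(-3, 2), Rational(1, 2)) = Pow(-1, Rational(1, 2)) = I)
Function('A')(v) = Add(-4, Mul(2, v, Add(-3, v))) (Function('A')(v) = Add(-4, Mul(Add(v, v), Add(v, -3))) = Add(-4, Mul(Mul(2, v), Add(-3, v))) = Add(-4, Mul(2, v, Add(-3, v))))
Add(-4, Mul(Function('A')(Function('B')(2)), Function('S')(2, 1))) = Add(-4, Mul(Add(-4, Mul(-6, 3), Mul(2, Pow(3, 2))), I)) = Add(-4, Mul(Add(-4, -18, Mul(2, 9)), I)) = Add(-4, Mul(Add(-4, -18, 18), I)) = Add(-4, Mul(-4, I))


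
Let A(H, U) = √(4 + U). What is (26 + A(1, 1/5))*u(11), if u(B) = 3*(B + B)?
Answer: 1716 + 66*√105/5 ≈ 1851.3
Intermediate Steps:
u(B) = 6*B (u(B) = 3*(2*B) = 6*B)
(26 + A(1, 1/5))*u(11) = (26 + √(4 + 1/5))*(6*11) = (26 + √(4 + ⅕))*66 = (26 + √(21/5))*66 = (26 + √105/5)*66 = 1716 + 66*√105/5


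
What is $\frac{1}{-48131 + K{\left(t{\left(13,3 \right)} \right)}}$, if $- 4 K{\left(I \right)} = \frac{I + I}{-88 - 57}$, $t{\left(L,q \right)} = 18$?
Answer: $- \frac{145}{6978986} \approx -2.0777 \cdot 10^{-5}$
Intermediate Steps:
$K{\left(I \right)} = \frac{I}{290}$ ($K{\left(I \right)} = - \frac{\left(I + I\right) \frac{1}{-88 - 57}}{4} = - \frac{2 I \frac{1}{-145}}{4} = - \frac{2 I \left(- \frac{1}{145}\right)}{4} = - \frac{\left(- \frac{2}{145}\right) I}{4} = \frac{I}{290}$)
$\frac{1}{-48131 + K{\left(t{\left(13,3 \right)} \right)}} = \frac{1}{-48131 + \frac{1}{290} \cdot 18} = \frac{1}{-48131 + \frac{9}{145}} = \frac{1}{- \frac{6978986}{145}} = - \frac{145}{6978986}$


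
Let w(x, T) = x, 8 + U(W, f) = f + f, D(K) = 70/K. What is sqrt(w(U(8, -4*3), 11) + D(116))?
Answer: I*sqrt(105618)/58 ≈ 5.6033*I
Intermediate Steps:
U(W, f) = -8 + 2*f (U(W, f) = -8 + (f + f) = -8 + 2*f)
sqrt(w(U(8, -4*3), 11) + D(116)) = sqrt((-8 + 2*(-4*3)) + 70/116) = sqrt((-8 + 2*(-12)) + 70*(1/116)) = sqrt((-8 - 24) + 35/58) = sqrt(-32 + 35/58) = sqrt(-1821/58) = I*sqrt(105618)/58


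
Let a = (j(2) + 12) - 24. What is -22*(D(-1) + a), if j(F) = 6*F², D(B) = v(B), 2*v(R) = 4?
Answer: -308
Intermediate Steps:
v(R) = 2 (v(R) = (½)*4 = 2)
D(B) = 2
a = 12 (a = (6*2² + 12) - 24 = (6*4 + 12) - 24 = (24 + 12) - 24 = 36 - 24 = 12)
-22*(D(-1) + a) = -22*(2 + 12) = -22*14 = -308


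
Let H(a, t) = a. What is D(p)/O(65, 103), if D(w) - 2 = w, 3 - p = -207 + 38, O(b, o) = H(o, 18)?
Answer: 174/103 ≈ 1.6893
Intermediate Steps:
O(b, o) = o
p = 172 (p = 3 - (-207 + 38) = 3 - 1*(-169) = 3 + 169 = 172)
D(w) = 2 + w
D(p)/O(65, 103) = (2 + 172)/103 = 174*(1/103) = 174/103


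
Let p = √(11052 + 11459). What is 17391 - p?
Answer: 17391 - √22511 ≈ 17241.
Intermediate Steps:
p = √22511 ≈ 150.04
17391 - p = 17391 - √22511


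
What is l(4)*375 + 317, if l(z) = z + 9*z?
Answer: 15317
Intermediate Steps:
l(z) = 10*z
l(4)*375 + 317 = (10*4)*375 + 317 = 40*375 + 317 = 15000 + 317 = 15317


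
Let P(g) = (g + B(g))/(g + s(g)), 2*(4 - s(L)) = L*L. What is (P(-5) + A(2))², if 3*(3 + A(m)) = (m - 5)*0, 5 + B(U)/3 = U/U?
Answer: 2209/729 ≈ 3.0302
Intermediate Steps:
s(L) = 4 - L²/2 (s(L) = 4 - L*L/2 = 4 - L²/2)
B(U) = -12 (B(U) = -15 + 3*(U/U) = -15 + 3*1 = -15 + 3 = -12)
A(m) = -3 (A(m) = -3 + ((m - 5)*0)/3 = -3 + ((-5 + m)*0)/3 = -3 + (⅓)*0 = -3 + 0 = -3)
P(g) = (-12 + g)/(4 + g - g²/2) (P(g) = (g - 12)/(g + (4 - g²/2)) = (-12 + g)/(4 + g - g²/2))
(P(-5) + A(2))² = (2*(-12 - 5)/(8 - 1*(-5)² + 2*(-5)) - 3)² = (2*(-17)/(8 - 1*25 - 10) - 3)² = (2*(-17)/(8 - 25 - 10) - 3)² = (2*(-17)/(-27) - 3)² = (2*(-1/27)*(-17) - 3)² = (34/27 - 3)² = (-47/27)² = 2209/729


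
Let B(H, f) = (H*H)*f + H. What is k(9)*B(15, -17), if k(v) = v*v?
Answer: -308610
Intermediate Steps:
B(H, f) = H + f*H**2 (B(H, f) = H**2*f + H = f*H**2 + H = H + f*H**2)
k(v) = v**2
k(9)*B(15, -17) = 9**2*(15*(1 + 15*(-17))) = 81*(15*(1 - 255)) = 81*(15*(-254)) = 81*(-3810) = -308610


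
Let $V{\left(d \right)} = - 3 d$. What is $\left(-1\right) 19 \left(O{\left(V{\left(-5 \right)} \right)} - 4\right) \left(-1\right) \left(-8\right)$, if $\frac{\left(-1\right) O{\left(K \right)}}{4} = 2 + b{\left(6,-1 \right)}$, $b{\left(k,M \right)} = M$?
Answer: $1216$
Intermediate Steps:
$O{\left(K \right)} = -4$ ($O{\left(K \right)} = - 4 \left(2 - 1\right) = \left(-4\right) 1 = -4$)
$\left(-1\right) 19 \left(O{\left(V{\left(-5 \right)} \right)} - 4\right) \left(-1\right) \left(-8\right) = \left(-1\right) 19 \left(-4 - 4\right) \left(-1\right) \left(-8\right) = - 19 \left(\left(-8\right) \left(-1\right)\right) \left(-8\right) = \left(-19\right) 8 \left(-8\right) = \left(-152\right) \left(-8\right) = 1216$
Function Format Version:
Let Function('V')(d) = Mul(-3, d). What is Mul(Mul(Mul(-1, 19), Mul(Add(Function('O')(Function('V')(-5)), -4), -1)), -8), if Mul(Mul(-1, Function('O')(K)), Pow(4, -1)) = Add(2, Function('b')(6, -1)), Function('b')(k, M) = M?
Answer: 1216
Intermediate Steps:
Function('O')(K) = -4 (Function('O')(K) = Mul(-4, Add(2, -1)) = Mul(-4, 1) = -4)
Mul(Mul(Mul(-1, 19), Mul(Add(Function('O')(Function('V')(-5)), -4), -1)), -8) = Mul(Mul(Mul(-1, 19), Mul(Add(-4, -4), -1)), -8) = Mul(Mul(-19, Mul(-8, -1)), -8) = Mul(Mul(-19, 8), -8) = Mul(-152, -8) = 1216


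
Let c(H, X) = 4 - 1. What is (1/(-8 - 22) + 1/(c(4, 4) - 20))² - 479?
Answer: -124585691/260100 ≈ -478.99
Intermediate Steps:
c(H, X) = 3
(1/(-8 - 22) + 1/(c(4, 4) - 20))² - 479 = (1/(-8 - 22) + 1/(3 - 20))² - 479 = (1/(-30) + 1/(-17))² - 479 = (-1/30 - 1/17)² - 479 = (-47/510)² - 479 = 2209/260100 - 479 = -124585691/260100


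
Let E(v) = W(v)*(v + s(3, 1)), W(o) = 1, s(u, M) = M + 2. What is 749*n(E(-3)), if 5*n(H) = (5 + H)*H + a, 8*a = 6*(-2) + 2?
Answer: -749/4 ≈ -187.25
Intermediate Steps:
s(u, M) = 2 + M
E(v) = 3 + v (E(v) = 1*(v + (2 + 1)) = 1*(v + 3) = 1*(3 + v) = 3 + v)
a = -5/4 (a = (6*(-2) + 2)/8 = (-12 + 2)/8 = (⅛)*(-10) = -5/4 ≈ -1.2500)
n(H) = -¼ + H*(5 + H)/5 (n(H) = ((5 + H)*H - 5/4)/5 = (H*(5 + H) - 5/4)/5 = (-5/4 + H*(5 + H))/5 = -¼ + H*(5 + H)/5)
749*n(E(-3)) = 749*(-¼ + (3 - 3) + (3 - 3)²/5) = 749*(-¼ + 0 + (⅕)*0²) = 749*(-¼ + 0 + (⅕)*0) = 749*(-¼ + 0 + 0) = 749*(-¼) = -749/4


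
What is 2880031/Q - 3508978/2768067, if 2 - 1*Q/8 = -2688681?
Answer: -67504117197715/59539637486088 ≈ -1.1338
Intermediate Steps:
Q = 21509464 (Q = 16 - 8*(-2688681) = 16 + 21509448 = 21509464)
2880031/Q - 3508978/2768067 = 2880031/21509464 - 3508978/2768067 = -67504117197715/59539637486088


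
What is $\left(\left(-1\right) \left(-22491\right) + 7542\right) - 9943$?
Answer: $20090$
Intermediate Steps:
$\left(\left(-1\right) \left(-22491\right) + 7542\right) - 9943 = \left(22491 + 7542\right) - 9943 = 30033 - 9943 = 20090$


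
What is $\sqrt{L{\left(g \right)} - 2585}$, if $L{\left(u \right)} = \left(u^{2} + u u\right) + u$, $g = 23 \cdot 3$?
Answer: $\sqrt{7006} \approx 83.702$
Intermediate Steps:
$g = 69$
$L{\left(u \right)} = u + 2 u^{2}$ ($L{\left(u \right)} = \left(u^{2} + u^{2}\right) + u = 2 u^{2} + u = u + 2 u^{2}$)
$\sqrt{L{\left(g \right)} - 2585} = \sqrt{69 \left(1 + 2 \cdot 69\right) - 2585} = \sqrt{69 \left(1 + 138\right) - 2585} = \sqrt{69 \cdot 139 - 2585} = \sqrt{9591 - 2585} = \sqrt{7006}$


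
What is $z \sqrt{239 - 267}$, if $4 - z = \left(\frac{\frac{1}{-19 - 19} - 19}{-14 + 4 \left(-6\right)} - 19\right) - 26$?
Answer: $\frac{70033 i \sqrt{7}}{722} \approx 256.63 i$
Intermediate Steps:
$z = \frac{70033}{1444}$ ($z = 4 - \left(\left(\frac{\frac{1}{-19 - 19} - 19}{-14 + 4 \left(-6\right)} - 19\right) - 26\right) = 4 - \left(\left(\frac{\frac{1}{-38} - 19}{-14 - 24} - 19\right) - 26\right) = 4 - \left(\left(\frac{- \frac{1}{38} - 19}{-38} - 19\right) - 26\right) = 4 - \left(\left(\left(- \frac{723}{38}\right) \left(- \frac{1}{38}\right) - 19\right) - 26\right) = 4 - \left(\left(\frac{723}{1444} - 19\right) - 26\right) = 4 - \left(- \frac{26713}{1444} - 26\right) = 4 - - \frac{64257}{1444} = 4 + \frac{64257}{1444} = \frac{70033}{1444} \approx 48.499$)
$z \sqrt{239 - 267} = \frac{70033 \sqrt{239 - 267}}{1444} = \frac{70033 \sqrt{-28}}{1444} = \frac{70033 \cdot 2 i \sqrt{7}}{1444} = \frac{70033 i \sqrt{7}}{722}$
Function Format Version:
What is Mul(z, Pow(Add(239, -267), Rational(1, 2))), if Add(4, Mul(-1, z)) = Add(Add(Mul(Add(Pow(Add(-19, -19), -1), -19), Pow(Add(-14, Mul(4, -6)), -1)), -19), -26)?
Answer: Mul(Rational(70033, 722), I, Pow(7, Rational(1, 2))) ≈ Mul(256.63, I)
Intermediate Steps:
z = Rational(70033, 1444) (z = Add(4, Mul(-1, Add(Add(Mul(Add(Pow(Add(-19, -19), -1), -19), Pow(Add(-14, Mul(4, -6)), -1)), -19), -26))) = Add(4, Mul(-1, Add(Add(Mul(Add(Pow(-38, -1), -19), Pow(Add(-14, -24), -1)), -19), -26))) = Add(4, Mul(-1, Add(Add(Mul(Add(Rational(-1, 38), -19), Pow(-38, -1)), -19), -26))) = Add(4, Mul(-1, Add(Add(Mul(Rational(-723, 38), Rational(-1, 38)), -19), -26))) = Add(4, Mul(-1, Add(Add(Rational(723, 1444), -19), -26))) = Add(4, Mul(-1, Add(Rational(-26713, 1444), -26))) = Add(4, Mul(-1, Rational(-64257, 1444))) = Add(4, Rational(64257, 1444)) = Rational(70033, 1444) ≈ 48.499)
Mul(z, Pow(Add(239, -267), Rational(1, 2))) = Mul(Rational(70033, 1444), Pow(Add(239, -267), Rational(1, 2))) = Mul(Rational(70033, 1444), Pow(-28, Rational(1, 2))) = Mul(Rational(70033, 1444), Mul(2, I, Pow(7, Rational(1, 2)))) = Mul(Rational(70033, 722), I, Pow(7, Rational(1, 2)))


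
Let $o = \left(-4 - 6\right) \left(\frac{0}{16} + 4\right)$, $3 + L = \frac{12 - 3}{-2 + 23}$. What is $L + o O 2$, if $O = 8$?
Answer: $- \frac{4498}{7} \approx -642.57$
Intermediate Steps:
$L = - \frac{18}{7}$ ($L = -3 + \frac{12 - 3}{-2 + 23} = -3 + \frac{9}{21} = -3 + 9 \cdot \frac{1}{21} = -3 + \frac{3}{7} = - \frac{18}{7} \approx -2.5714$)
$o = -40$ ($o = - 10 \left(0 \cdot \frac{1}{16} + 4\right) = - 10 \left(0 + 4\right) = \left(-10\right) 4 = -40$)
$L + o O 2 = - \frac{18}{7} - 40 \cdot 8 \cdot 2 = - \frac{18}{7} - 640 = - \frac{4498}{7}$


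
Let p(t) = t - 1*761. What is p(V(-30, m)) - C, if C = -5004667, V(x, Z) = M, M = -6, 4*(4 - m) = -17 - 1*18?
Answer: 5003900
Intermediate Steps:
m = 51/4 (m = 4 - (-17 - 1*18)/4 = 4 - (-17 - 18)/4 = 4 - ¼*(-35) = 4 + 35/4 = 51/4 ≈ 12.750)
V(x, Z) = -6
p(t) = -761 + t (p(t) = t - 761 = -761 + t)
p(V(-30, m)) - C = (-761 - 6) - 1*(-5004667) = -767 + 5004667 = 5003900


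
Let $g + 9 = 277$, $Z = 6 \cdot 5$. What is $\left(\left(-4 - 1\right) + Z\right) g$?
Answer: $6700$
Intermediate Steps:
$Z = 30$
$g = 268$ ($g = -9 + 277 = 268$)
$\left(\left(-4 - 1\right) + Z\right) g = \left(\left(-4 - 1\right) + 30\right) 268 = \left(-5 + 30\right) 268 = 25 \cdot 268 = 6700$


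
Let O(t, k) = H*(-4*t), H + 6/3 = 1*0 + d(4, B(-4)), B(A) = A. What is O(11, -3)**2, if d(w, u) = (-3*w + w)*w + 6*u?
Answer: 6512704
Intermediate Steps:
d(w, u) = -2*w**2 + 6*u (d(w, u) = (-2*w)*w + 6*u = -2*w**2 + 6*u)
H = -58 (H = -2 + (1*0 + (-2*4**2 + 6*(-4))) = -2 + (0 + (-2*16 - 24)) = -2 + (0 + (-32 - 24)) = -2 + (0 - 56) = -2 - 56 = -58)
O(t, k) = 232*t (O(t, k) = -(-232)*t = 232*t)
O(11, -3)**2 = (232*11)**2 = 2552**2 = 6512704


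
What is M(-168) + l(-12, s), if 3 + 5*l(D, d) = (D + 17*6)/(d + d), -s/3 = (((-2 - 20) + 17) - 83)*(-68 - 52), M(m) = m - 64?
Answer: -818753/3520 ≈ -232.60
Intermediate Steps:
M(m) = -64 + m
s = -31680 (s = -3*(((-2 - 20) + 17) - 83)*(-68 - 52) = -3*((-22 + 17) - 83)*(-120) = -3*(-5 - 83)*(-120) = -(-264)*(-120) = -3*10560 = -31680)
l(D, d) = -⅗ + (102 + D)/(10*d) (l(D, d) = -⅗ + ((D + 17*6)/(d + d))/5 = -⅗ + ((D + 102)/((2*d)))/5 = -⅗ + ((102 + D)*(1/(2*d)))/5 = -⅗ + ((102 + D)/(2*d))/5 = -⅗ + (102 + D)/(10*d))
M(-168) + l(-12, s) = (-64 - 168) + (⅒)*(102 - 12 - 6*(-31680))/(-31680) = -232 + (⅒)*(-1/31680)*(102 - 12 + 190080) = -232 + (⅒)*(-1/31680)*190170 = -232 - 2113/3520 = -818753/3520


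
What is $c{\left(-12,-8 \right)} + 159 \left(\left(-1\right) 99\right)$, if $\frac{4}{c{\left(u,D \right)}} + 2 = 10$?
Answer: $- \frac{31481}{2} \approx -15741.0$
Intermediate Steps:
$c{\left(u,D \right)} = \frac{1}{2}$ ($c{\left(u,D \right)} = \frac{4}{-2 + 10} = \frac{4}{8} = 4 \cdot \frac{1}{8} = \frac{1}{2}$)
$c{\left(-12,-8 \right)} + 159 \left(\left(-1\right) 99\right) = \frac{1}{2} + 159 \left(\left(-1\right) 99\right) = \frac{1}{2} + 159 \left(-99\right) = \frac{1}{2} - 15741 = - \frac{31481}{2}$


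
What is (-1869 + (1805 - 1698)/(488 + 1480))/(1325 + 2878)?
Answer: -3678085/8271504 ≈ -0.44467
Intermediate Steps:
(-1869 + (1805 - 1698)/(488 + 1480))/(1325 + 2878) = (-1869 + 107/1968)/4203 = (-1869 + 107*(1/1968))*(1/4203) = (-1869 + 107/1968)*(1/4203) = -3678085/1968*1/4203 = -3678085/8271504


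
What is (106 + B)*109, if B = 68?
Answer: 18966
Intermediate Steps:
(106 + B)*109 = (106 + 68)*109 = 174*109 = 18966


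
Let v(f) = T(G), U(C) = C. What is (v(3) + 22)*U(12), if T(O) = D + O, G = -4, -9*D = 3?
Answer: 212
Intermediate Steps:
D = -1/3 (D = -1/9*3 = -1/3 ≈ -0.33333)
T(O) = -1/3 + O
v(f) = -13/3 (v(f) = -1/3 - 4 = -13/3)
(v(3) + 22)*U(12) = (-13/3 + 22)*12 = (53/3)*12 = 212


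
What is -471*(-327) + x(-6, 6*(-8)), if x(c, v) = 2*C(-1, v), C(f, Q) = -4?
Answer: 154009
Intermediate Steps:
x(c, v) = -8 (x(c, v) = 2*(-4) = -8)
-471*(-327) + x(-6, 6*(-8)) = -471*(-327) - 8 = 154017 - 8 = 154009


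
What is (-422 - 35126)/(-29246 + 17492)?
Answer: 17774/5877 ≈ 3.0243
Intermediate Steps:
(-422 - 35126)/(-29246 + 17492) = -35548/(-11754) = -35548*(-1/11754) = 17774/5877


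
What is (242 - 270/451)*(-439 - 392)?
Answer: -90472632/451 ≈ -2.0060e+5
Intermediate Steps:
(242 - 270/451)*(-439 - 392) = (242 - 270*1/451)*(-831) = (242 - 270/451)*(-831) = (108872/451)*(-831) = -90472632/451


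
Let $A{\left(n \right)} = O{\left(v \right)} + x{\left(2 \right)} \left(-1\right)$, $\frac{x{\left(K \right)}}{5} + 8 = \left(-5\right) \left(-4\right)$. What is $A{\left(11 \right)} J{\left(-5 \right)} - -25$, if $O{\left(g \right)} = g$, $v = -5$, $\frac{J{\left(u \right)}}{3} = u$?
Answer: $1000$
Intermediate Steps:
$J{\left(u \right)} = 3 u$
$x{\left(K \right)} = 60$ ($x{\left(K \right)} = -40 + 5 \left(\left(-5\right) \left(-4\right)\right) = -40 + 5 \cdot 20 = -40 + 100 = 60$)
$A{\left(n \right)} = -65$ ($A{\left(n \right)} = -5 + 60 \left(-1\right) = -5 - 60 = -65$)
$A{\left(11 \right)} J{\left(-5 \right)} - -25 = - 65 \cdot 3 \left(-5\right) - -25 = \left(-65\right) \left(-15\right) + 25 = 975 + 25 = 1000$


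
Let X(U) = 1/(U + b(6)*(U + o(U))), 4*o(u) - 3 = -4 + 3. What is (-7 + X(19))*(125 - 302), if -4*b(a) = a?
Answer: 51507/41 ≈ 1256.3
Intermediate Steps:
b(a) = -a/4
o(u) = 1/2 (o(u) = 3/4 + (-4 + 3)/4 = 3/4 + (1/4)*(-1) = 3/4 - 1/4 = 1/2)
X(U) = 1/(-3/4 - U/2) (X(U) = 1/(U + (-1/4*6)*(U + 1/2)) = 1/(U - 3*(1/2 + U)/2) = 1/(U + (-3/4 - 3*U/2)) = 1/(-3/4 - U/2))
(-7 + X(19))*(125 - 302) = (-7 - 4/(3 + 2*19))*(125 - 302) = (-7 - 4/(3 + 38))*(-177) = (-7 - 4/41)*(-177) = -291/41*(-177) = 51507/41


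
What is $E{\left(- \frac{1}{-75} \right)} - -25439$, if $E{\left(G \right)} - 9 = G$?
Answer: $\frac{1908601}{75} \approx 25448.0$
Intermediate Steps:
$E{\left(G \right)} = 9 + G$
$E{\left(- \frac{1}{-75} \right)} - -25439 = \left(9 - \frac{1}{-75}\right) - -25439 = \left(9 - - \frac{1}{75}\right) + 25439 = \left(9 + \frac{1}{75}\right) + 25439 = \frac{676}{75} + 25439 = \frac{1908601}{75}$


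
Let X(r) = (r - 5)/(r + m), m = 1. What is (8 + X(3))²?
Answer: 225/4 ≈ 56.250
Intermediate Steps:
X(r) = (-5 + r)/(1 + r) (X(r) = (r - 5)/(r + 1) = (-5 + r)/(1 + r))
(8 + X(3))² = (8 + (-5 + 3)/(1 + 3))² = (8 - 2/4)² = (8 + (¼)*(-2))² = (8 - ½)² = (15/2)² = 225/4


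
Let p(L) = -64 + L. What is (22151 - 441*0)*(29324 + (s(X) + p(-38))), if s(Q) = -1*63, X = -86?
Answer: 645901009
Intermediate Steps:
s(Q) = -63
(22151 - 441*0)*(29324 + (s(X) + p(-38))) = (22151 - 441*0)*(29324 + (-63 + (-64 - 38))) = (22151 + 0)*(29324 + (-63 - 102)) = 22151*(29324 - 165) = 22151*29159 = 645901009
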